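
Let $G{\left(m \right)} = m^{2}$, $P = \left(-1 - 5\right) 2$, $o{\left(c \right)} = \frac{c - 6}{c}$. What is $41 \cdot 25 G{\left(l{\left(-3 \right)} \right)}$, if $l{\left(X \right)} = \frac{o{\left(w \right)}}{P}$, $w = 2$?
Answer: $\frac{1025}{36} \approx 28.472$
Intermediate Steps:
$o{\left(c \right)} = \frac{-6 + c}{c}$ ($o{\left(c \right)} = \frac{c - 6}{c} = \frac{-6 + c}{c}$)
$P = -12$ ($P = \left(-6\right) 2 = -12$)
$l{\left(X \right)} = \frac{1}{6}$ ($l{\left(X \right)} = \frac{\frac{1}{2} \left(-6 + 2\right)}{-12} = \frac{1}{2} \left(-4\right) \left(- \frac{1}{12}\right) = \left(-2\right) \left(- \frac{1}{12}\right) = \frac{1}{6}$)
$41 \cdot 25 G{\left(l{\left(-3 \right)} \right)} = \frac{41 \cdot 25}{36} = 1025 \cdot \frac{1}{36} = \frac{1025}{36}$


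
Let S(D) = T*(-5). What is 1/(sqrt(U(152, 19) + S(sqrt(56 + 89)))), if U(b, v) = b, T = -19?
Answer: sqrt(247)/247 ≈ 0.063628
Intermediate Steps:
S(D) = 95 (S(D) = -19*(-5) = 95)
1/(sqrt(U(152, 19) + S(sqrt(56 + 89)))) = 1/(sqrt(152 + 95)) = 1/(sqrt(247)) = sqrt(247)/247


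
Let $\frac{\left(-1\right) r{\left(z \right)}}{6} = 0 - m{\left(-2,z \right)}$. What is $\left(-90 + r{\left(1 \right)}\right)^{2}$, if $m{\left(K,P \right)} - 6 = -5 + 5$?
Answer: $2916$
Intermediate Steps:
$m{\left(K,P \right)} = 6$ ($m{\left(K,P \right)} = 6 + \left(-5 + 5\right) = 6 + 0 = 6$)
$r{\left(z \right)} = 36$ ($r{\left(z \right)} = - 6 \left(0 - 6\right) = \left(-6\right) \left(-6\right) = 36$)
$\left(-90 + r{\left(1 \right)}\right)^{2} = \left(-90 + 36\right)^{2} = \left(-54\right)^{2} = 2916$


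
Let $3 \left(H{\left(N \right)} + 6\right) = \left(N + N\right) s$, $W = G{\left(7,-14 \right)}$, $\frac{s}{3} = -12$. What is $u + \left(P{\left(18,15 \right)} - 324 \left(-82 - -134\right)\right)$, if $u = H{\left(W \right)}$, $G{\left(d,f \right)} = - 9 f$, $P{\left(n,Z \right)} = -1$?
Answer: $-19879$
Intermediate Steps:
$s = -36$ ($s = 3 \left(-12\right) = -36$)
$W = 126$ ($W = \left(-9\right) \left(-14\right) = 126$)
$H{\left(N \right)} = -6 - 24 N$ ($H{\left(N \right)} = -6 + \frac{\left(N + N\right) \left(-36\right)}{3} = -6 + \frac{2 N \left(-36\right)}{3} = -6 + \frac{\left(-72\right) N}{3} = -6 - 24 N$)
$u = -3030$ ($u = -6 - 3024 = -3030$)
$u + \left(P{\left(18,15 \right)} - 324 \left(-82 - -134\right)\right) = -3030 - \left(1 + 324 \left(-82 - -134\right)\right) = -3030 - \left(1 + 324 \left(-82 + 134\right)\right) = -3030 - 16849 = -19879$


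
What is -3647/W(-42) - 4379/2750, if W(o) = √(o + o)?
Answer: -4379/2750 + 521*I*√21/6 ≈ -1.5924 + 397.92*I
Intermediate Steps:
W(o) = √2*√o (W(o) = √(2*o) = √2*√o)
-3647/W(-42) - 4379/2750 = -3647*(-I*√21/42) - 4379/2750 = -(-521)*I*√21/6 - 4379/2750 = 521*I*√21/6 - 4379/2750 = -4379/2750 + 521*I*√21/6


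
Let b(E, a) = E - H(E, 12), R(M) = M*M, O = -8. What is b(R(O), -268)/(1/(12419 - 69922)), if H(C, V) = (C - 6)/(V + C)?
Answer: -138179709/38 ≈ -3.6363e+6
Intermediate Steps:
R(M) = M²
H(C, V) = (-6 + C)/(C + V)
b(E, a) = E - (-6 + E)/(12 + E) (b(E, a) = E - (-6 + E)/(E + 12) = E - (-6 + E)/(12 + E))
b(R(O), -268)/(1/(12419 - 69922)) = ((6 - 1*(-8)² + (-8)²*(12 + (-8)²))/(12 + (-8)²))/(1/(12419 - 69922)) = ((6 - 1*64 + 64*(12 + 64))/(12 + 64))/(1/(-57503)) = ((6 - 64 + 64*76)/76)/(-1/57503) = ((6 - 64 + 4864)/76)*(-57503) = ((1/76)*4806)*(-57503) = (2403/38)*(-57503) = -138179709/38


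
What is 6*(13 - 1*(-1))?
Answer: 84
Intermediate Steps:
6*(13 - 1*(-1)) = 6*(13 + 1) = 6*14 = 84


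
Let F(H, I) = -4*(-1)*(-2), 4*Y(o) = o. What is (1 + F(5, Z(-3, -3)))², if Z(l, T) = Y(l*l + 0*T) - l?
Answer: 49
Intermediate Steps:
Y(o) = o/4
Z(l, T) = -l + l²/4 (Z(l, T) = (l*l + 0*T)/4 - l = (l² + 0)/4 - l = l²/4 - l = -l + l²/4)
F(H, I) = -8 (F(H, I) = 4*(-2) = -8)
(1 + F(5, Z(-3, -3)))² = (1 - 8)² = (-7)² = 49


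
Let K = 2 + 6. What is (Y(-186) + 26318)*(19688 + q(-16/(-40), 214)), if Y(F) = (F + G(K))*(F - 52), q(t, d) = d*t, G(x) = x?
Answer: 6790451976/5 ≈ 1.3581e+9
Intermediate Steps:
K = 8
Y(F) = (-52 + F)*(8 + F) (Y(F) = (F + 8)*(F - 52) = (8 + F)*(-52 + F) = (-52 + F)*(8 + F))
(Y(-186) + 26318)*(19688 + q(-16/(-40), 214)) = ((-416 + (-186)² - 44*(-186)) + 26318)*(19688 + 214*(-16/(-40))) = ((-416 + 34596 + 8184) + 26318)*(19688 + 214*(-16*(-1/40))) = (42364 + 26318)*(19688 + 214*(⅖)) = 68682*(19688 + 428/5) = 68682*(98868/5) = 6790451976/5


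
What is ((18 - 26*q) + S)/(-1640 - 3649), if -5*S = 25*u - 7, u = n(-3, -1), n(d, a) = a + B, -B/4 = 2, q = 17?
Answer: 1888/26445 ≈ 0.071393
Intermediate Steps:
B = -8 (B = -4*2 = -8)
n(d, a) = -8 + a (n(d, a) = a - 8 = -8 + a)
u = -9 (u = -8 - 1 = -9)
S = 232/5 (S = -(25*(-9) - 7)/5 = -(-225 - 7)/5 = -1/5*(-232) = 232/5 ≈ 46.400)
((18 - 26*q) + S)/(-1640 - 3649) = ((18 - 26*17) + 232/5)/(-1640 - 3649) = ((18 - 442) + 232/5)/(-5289) = (-424 + 232/5)*(-1/5289) = -1888/5*(-1/5289) = 1888/26445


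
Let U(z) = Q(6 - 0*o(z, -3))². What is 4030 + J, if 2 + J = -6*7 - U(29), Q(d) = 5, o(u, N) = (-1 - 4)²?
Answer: 3961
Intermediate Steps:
o(u, N) = 25 (o(u, N) = (-5)² = 25)
U(z) = 25 (U(z) = 5² = 25)
J = -69 (J = -2 + (-6*7 - 1*25) = -2 + (-42 - 25) = -2 - 67 = -69)
4030 + J = 4030 - 69 = 3961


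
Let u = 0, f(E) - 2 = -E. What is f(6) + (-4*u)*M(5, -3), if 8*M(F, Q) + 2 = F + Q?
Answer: -4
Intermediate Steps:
f(E) = 2 - E
M(F, Q) = -¼ + F/8 + Q/8 (M(F, Q) = -¼ + (F + Q)/8 = -¼ + (F/8 + Q/8) = -¼ + F/8 + Q/8)
f(6) + (-4*u)*M(5, -3) = (2 - 1*6) + (-4*0)*(-¼ + (⅛)*5 + (⅛)*(-3)) = (2 - 6) + 0*(-¼ + 5/8 - 3/8) = -4 + 0*0 = -4 + 0 = -4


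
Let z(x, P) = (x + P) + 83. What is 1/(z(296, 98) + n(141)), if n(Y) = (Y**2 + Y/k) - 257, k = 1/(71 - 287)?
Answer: -1/10355 ≈ -9.6572e-5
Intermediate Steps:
k = -1/216 (k = 1/(-216) = -1/216 ≈ -0.0046296)
z(x, P) = 83 + P + x (z(x, P) = (P + x) + 83 = 83 + P + x)
n(Y) = -257 + Y**2 - 216*Y (n(Y) = (Y**2 + Y/(-1/216)) - 257 = (Y**2 - 216*Y) - 257 = -257 + Y**2 - 216*Y)
1/(z(296, 98) + n(141)) = 1/((83 + 98 + 296) + (-257 + 141**2 - 216*141)) = 1/(477 + (-257 + 19881 - 30456)) = 1/(477 - 10832) = 1/(-10355) = -1/10355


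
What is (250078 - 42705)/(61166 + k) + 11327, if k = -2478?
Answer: 5076079/448 ≈ 11331.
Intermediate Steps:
(250078 - 42705)/(61166 + k) + 11327 = (250078 - 42705)/(61166 - 2478) + 11327 = 207373/58688 + 11327 = 207373*(1/58688) + 11327 = 1583/448 + 11327 = 5076079/448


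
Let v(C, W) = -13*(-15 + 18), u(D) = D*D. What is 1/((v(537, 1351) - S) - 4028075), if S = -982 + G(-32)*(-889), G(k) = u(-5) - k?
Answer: -1/3976459 ≈ -2.5148e-7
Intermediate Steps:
u(D) = D²
G(k) = 25 - k (G(k) = (-5)² - k = 25 - k)
v(C, W) = -39 (v(C, W) = -13*3 = -39)
S = -51655 (S = -982 + (25 - 1*(-32))*(-889) = -982 + (25 + 32)*(-889) = -982 + 57*(-889) = -982 - 50673 = -51655)
1/((v(537, 1351) - S) - 4028075) = 1/((-39 - 1*(-51655)) - 4028075) = 1/((-39 + 51655) - 4028075) = 1/(51616 - 4028075) = 1/(-3976459) = -1/3976459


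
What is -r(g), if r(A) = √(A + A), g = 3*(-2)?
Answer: -2*I*√3 ≈ -3.4641*I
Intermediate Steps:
g = -6
r(A) = √2*√A (r(A) = √(2*A) = √2*√A)
-r(g) = -√2*√(-6) = -√2*I*√6 = -2*I*√3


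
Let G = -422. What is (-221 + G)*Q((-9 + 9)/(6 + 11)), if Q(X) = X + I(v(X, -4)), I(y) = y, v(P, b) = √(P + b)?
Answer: -1286*I ≈ -1286.0*I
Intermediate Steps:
Q(X) = X + √(-4 + X) (Q(X) = X + √(X - 4) = X + √(-4 + X))
(-221 + G)*Q((-9 + 9)/(6 + 11)) = (-221 - 422)*((-9 + 9)/(6 + 11) + √(-4 + (-9 + 9)/(6 + 11))) = -643*(0/17 + √(-4 + 0/17)) = -643*(0*(1/17) + √(-4 + 0*(1/17))) = -643*(0 + √(-4 + 0)) = -643*(0 + √(-4)) = -643*(0 + 2*I) = -1286*I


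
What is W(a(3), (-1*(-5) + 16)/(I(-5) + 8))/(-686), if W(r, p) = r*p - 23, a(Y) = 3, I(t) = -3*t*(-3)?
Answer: 457/12691 ≈ 0.036010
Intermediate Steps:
I(t) = 9*t
W(r, p) = -23 + p*r (W(r, p) = p*r - 23 = -23 + p*r)
W(a(3), (-1*(-5) + 16)/(I(-5) + 8))/(-686) = (-23 + ((-1*(-5) + 16)/(9*(-5) + 8))*3)/(-686) = (-23 + ((5 + 16)/(-45 + 8))*3)*(-1/686) = (-23 + (21/(-37))*3)*(-1/686) = (-23 + (21*(-1/37))*3)*(-1/686) = (-23 - 21/37*3)*(-1/686) = (-23 - 63/37)*(-1/686) = -914/37*(-1/686) = 457/12691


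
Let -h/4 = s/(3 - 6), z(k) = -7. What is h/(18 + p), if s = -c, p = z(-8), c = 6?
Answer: -8/11 ≈ -0.72727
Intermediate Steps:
p = -7
s = -6 (s = -1*6 = -6)
h = -8 (h = -(-24)/(3 - 6) = -(-24)/(-3) = -(-24)*(-1)/3 = -4*2 = -8)
h/(18 + p) = -8/(18 - 7) = -8/11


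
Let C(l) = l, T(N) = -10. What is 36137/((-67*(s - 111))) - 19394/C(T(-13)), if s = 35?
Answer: 49557809/25460 ≈ 1946.5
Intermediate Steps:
36137/((-67*(s - 111))) - 19394/C(T(-13)) = 36137/((-67*(35 - 111))) - 19394/(-10) = 36137/((-67*(-76))) - 19394*(-⅒) = 36137/5092 + 9697/5 = 49557809/25460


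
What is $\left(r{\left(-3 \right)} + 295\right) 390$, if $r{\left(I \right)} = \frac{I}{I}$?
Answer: $115440$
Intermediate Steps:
$r{\left(I \right)} = 1$
$\left(r{\left(-3 \right)} + 295\right) 390 = \left(1 + 295\right) 390 = 296 \cdot 390 = 115440$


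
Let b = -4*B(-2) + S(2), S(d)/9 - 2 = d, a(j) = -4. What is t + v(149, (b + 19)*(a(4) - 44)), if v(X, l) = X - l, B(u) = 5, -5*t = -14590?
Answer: 4747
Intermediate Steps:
t = 2918 (t = -1/5*(-14590) = 2918)
S(d) = 18 + 9*d
b = 16 (b = -4*5 + (18 + 9*2) = -20 + (18 + 18) = -20 + 36 = 16)
t + v(149, (b + 19)*(a(4) - 44)) = 2918 + (149 - (16 + 19)*(-4 - 44)) = 2918 + (149 - 35*(-48)) = 2918 + (149 - 1*(-1680)) = 2918 + (149 + 1680) = 2918 + 1829 = 4747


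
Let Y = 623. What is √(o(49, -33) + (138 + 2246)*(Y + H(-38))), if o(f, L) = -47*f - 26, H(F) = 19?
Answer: √1528199 ≈ 1236.2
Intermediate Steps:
o(f, L) = -26 - 47*f
√(o(49, -33) + (138 + 2246)*(Y + H(-38))) = √((-26 - 47*49) + (138 + 2246)*(623 + 19)) = √((-26 - 2303) + 2384*642) = √(-2329 + 1530528) = √1528199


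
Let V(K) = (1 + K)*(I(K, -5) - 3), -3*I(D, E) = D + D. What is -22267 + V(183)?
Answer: -45267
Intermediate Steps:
I(D, E) = -2*D/3 (I(D, E) = -(D + D)/3 = -2*D/3)
V(K) = (1 + K)*(-3 - 2*K/3) (V(K) = (1 + K)*(-2*K/3 - 3) = (1 + K)*(-3 - 2*K/3))
-22267 + V(183) = -22267 + (-3 - 11/3*183 - ⅔*183²) = -22267 + (-3 - 671 - ⅔*33489) = -22267 + (-3 - 671 - 22326) = -22267 - 23000 = -45267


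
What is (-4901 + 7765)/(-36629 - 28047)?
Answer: -716/16169 ≈ -0.044282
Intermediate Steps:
(-4901 + 7765)/(-36629 - 28047) = 2864/(-64676) = 2864*(-1/64676) = -716/16169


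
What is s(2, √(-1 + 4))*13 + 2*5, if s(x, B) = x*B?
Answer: 10 + 26*√3 ≈ 55.033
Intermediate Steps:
s(x, B) = B*x
s(2, √(-1 + 4))*13 + 2*5 = (√(-1 + 4)*2)*13 + 2*5 = (√3*2)*13 + 10 = (2*√3)*13 + 10 = 26*√3 + 10 = 10 + 26*√3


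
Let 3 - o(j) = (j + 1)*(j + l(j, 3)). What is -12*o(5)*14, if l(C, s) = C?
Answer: 9576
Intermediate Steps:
o(j) = 3 - 2*j*(1 + j) (o(j) = 3 - (j + 1)*(j + j) = 3 - (1 + j)*2*j = 3 - 2*j*(1 + j))
-12*o(5)*14 = -12*(3 - 2*5 - 2*5**2)*14 = -12*(3 - 10 - 2*25)*14 = -12*(3 - 10 - 50)*14 = -12*(-57)*14 = 684*14 = 9576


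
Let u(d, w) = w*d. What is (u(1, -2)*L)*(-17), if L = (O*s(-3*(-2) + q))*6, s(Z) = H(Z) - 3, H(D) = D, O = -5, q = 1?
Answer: -4080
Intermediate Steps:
u(d, w) = d*w
s(Z) = -3 + Z (s(Z) = Z - 3 = -3 + Z)
L = -120 (L = -5*(-3 + (-3*(-2) + 1))*6 = -5*(-3 + (6 + 1))*6 = -5*(-3 + 7)*6 = -5*4*6 = -20*6 = -120)
(u(1, -2)*L)*(-17) = ((1*(-2))*(-120))*(-17) = -2*(-120)*(-17) = 240*(-17) = -4080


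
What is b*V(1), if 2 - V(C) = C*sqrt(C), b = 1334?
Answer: 1334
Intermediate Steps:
V(C) = 2 - C**(3/2) (V(C) = 2 - C*sqrt(C) = 2 - C**(3/2))
b*V(1) = 1334*(2 - 1**(3/2)) = 1334*(2 - 1*1) = 1334*(2 - 1) = 1334*1 = 1334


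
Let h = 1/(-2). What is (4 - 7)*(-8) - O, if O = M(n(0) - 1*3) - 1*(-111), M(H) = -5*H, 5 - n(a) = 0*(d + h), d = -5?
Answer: -77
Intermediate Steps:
h = -1/2 ≈ -0.50000
n(a) = 5 (n(a) = 5 - 0*(-5 - 1/2) = 5 - 0*(-11)/2 = 5 - 1*0 = 5 + 0 = 5)
O = 101 (O = -5*(5 - 1*3) - 1*(-111) = -5*(5 - 3) + 111 = -5*2 + 111 = -10 + 111 = 101)
(4 - 7)*(-8) - O = (4 - 7)*(-8) - 1*101 = -3*(-8) - 101 = 24 - 101 = -77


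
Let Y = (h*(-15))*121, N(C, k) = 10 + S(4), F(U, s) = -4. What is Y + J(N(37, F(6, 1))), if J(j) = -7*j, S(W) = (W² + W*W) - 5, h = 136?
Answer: -247099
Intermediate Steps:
S(W) = -5 + 2*W² (S(W) = (W² + W²) - 5 = 2*W² - 5 = -5 + 2*W²)
N(C, k) = 37 (N(C, k) = 10 + (-5 + 2*4²) = 10 + (-5 + 2*16) = 10 + (-5 + 32) = 10 + 27 = 37)
Y = -246840 (Y = (136*(-15))*121 = -2040*121 = -246840)
Y + J(N(37, F(6, 1))) = -246840 - 7*37 = -246840 - 259 = -247099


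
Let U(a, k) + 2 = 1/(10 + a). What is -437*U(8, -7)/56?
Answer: 2185/144 ≈ 15.174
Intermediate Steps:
U(a, k) = -2 + 1/(10 + a)
-437*U(8, -7)/56 = -437*(-19 - 2*8)/(10 + 8)/56 = -437*(-19 - 16)/18/56 = -437*(1/18)*(-35)/56 = -(-15295)/(18*56) = -437*(-5/144) = 2185/144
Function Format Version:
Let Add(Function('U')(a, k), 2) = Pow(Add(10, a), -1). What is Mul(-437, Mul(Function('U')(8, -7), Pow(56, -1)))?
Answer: Rational(2185, 144) ≈ 15.174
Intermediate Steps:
Function('U')(a, k) = Add(-2, Pow(Add(10, a), -1))
Mul(-437, Mul(Function('U')(8, -7), Pow(56, -1))) = Mul(-437, Mul(Mul(Pow(Add(10, 8), -1), Add(-19, Mul(-2, 8))), Pow(56, -1))) = Mul(-437, Mul(Mul(Pow(18, -1), Add(-19, -16)), Rational(1, 56))) = Mul(-437, Mul(Mul(Rational(1, 18), -35), Rational(1, 56))) = Mul(-437, Mul(Rational(-35, 18), Rational(1, 56))) = Mul(-437, Rational(-5, 144)) = Rational(2185, 144)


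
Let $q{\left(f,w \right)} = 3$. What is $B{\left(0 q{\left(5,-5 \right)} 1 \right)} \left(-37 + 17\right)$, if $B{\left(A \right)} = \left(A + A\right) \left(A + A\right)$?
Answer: $0$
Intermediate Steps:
$B{\left(A \right)} = 4 A^{2}$ ($B{\left(A \right)} = 2 A 2 A = 4 A^{2}$)
$B{\left(0 q{\left(5,-5 \right)} 1 \right)} \left(-37 + 17\right) = 4 \left(0 \cdot 3 \cdot 1\right)^{2} \left(-37 + 17\right) = 4 \left(0 \cdot 1\right)^{2} \left(-20\right) = 4 \cdot 0^{2} \left(-20\right) = 4 \cdot 0 \left(-20\right) = 0 \left(-20\right) = 0$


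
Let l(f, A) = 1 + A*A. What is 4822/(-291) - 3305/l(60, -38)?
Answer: -1585909/84099 ≈ -18.858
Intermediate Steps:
l(f, A) = 1 + A²
4822/(-291) - 3305/l(60, -38) = 4822/(-291) - 3305/(1 + (-38)²) = 4822*(-1/291) - 3305/(1 + 1444) = -4822/291 - 3305/1445 = -4822/291 - 3305*1/1445 = -4822/291 - 661/289 = -1585909/84099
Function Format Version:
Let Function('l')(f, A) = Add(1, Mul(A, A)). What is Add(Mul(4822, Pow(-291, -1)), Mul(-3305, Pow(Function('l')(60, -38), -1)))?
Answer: Rational(-1585909, 84099) ≈ -18.858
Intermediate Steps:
Function('l')(f, A) = Add(1, Pow(A, 2))
Add(Mul(4822, Pow(-291, -1)), Mul(-3305, Pow(Function('l')(60, -38), -1))) = Add(Mul(4822, Pow(-291, -1)), Mul(-3305, Pow(Add(1, Pow(-38, 2)), -1))) = Add(Mul(4822, Rational(-1, 291)), Mul(-3305, Pow(Add(1, 1444), -1))) = Add(Rational(-4822, 291), Mul(-3305, Pow(1445, -1))) = Add(Rational(-4822, 291), Mul(-3305, Rational(1, 1445))) = Add(Rational(-4822, 291), Rational(-661, 289)) = Rational(-1585909, 84099)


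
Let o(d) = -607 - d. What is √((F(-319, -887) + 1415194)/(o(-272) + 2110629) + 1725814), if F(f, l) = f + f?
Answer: 36*√1482569603899502/1055147 ≈ 1313.7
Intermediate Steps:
F(f, l) = 2*f
√((F(-319, -887) + 1415194)/(o(-272) + 2110629) + 1725814) = √((2*(-319) + 1415194)/((-607 - 1*(-272)) + 2110629) + 1725814) = √((-638 + 1415194)/((-607 + 272) + 2110629) + 1725814) = √(1414556/(-335 + 2110629) + 1725814) = √(1414556/2110294 + 1725814) = √(1414556*(1/2110294) + 1725814) = √(707278/1055147 + 1725814) = √(1820988171936/1055147) = 36*√1482569603899502/1055147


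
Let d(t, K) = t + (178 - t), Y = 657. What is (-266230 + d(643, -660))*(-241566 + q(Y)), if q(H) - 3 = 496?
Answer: 64136357484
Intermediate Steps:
q(H) = 499 (q(H) = 3 + 496 = 499)
d(t, K) = 178
(-266230 + d(643, -660))*(-241566 + q(Y)) = (-266230 + 178)*(-241566 + 499) = -266052*(-241067) = 64136357484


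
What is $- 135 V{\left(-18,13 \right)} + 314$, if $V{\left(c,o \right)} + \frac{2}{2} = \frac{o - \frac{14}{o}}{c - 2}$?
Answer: $\frac{27533}{52} \approx 529.48$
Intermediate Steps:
$V{\left(c,o \right)} = -1 + \frac{o - \frac{14}{o}}{-2 + c}$ ($V{\left(c,o \right)} = -1 + \frac{o - \frac{14}{o}}{c - 2} = -1 + \frac{o - \frac{14}{o}}{-2 + c}$)
$- 135 V{\left(-18,13 \right)} + 314 = - 135 \frac{-14 + 13^{2} + 2 \cdot 13 - \left(-18\right) 13}{13 \left(-2 - 18\right)} + 314 = - 135 \frac{-14 + 169 + 26 + 234}{13 \left(-20\right)} + 314 = - 135 \cdot \frac{1}{13} \left(- \frac{1}{20}\right) 415 + 314 = \left(-135\right) \left(- \frac{83}{52}\right) + 314 = \frac{11205}{52} + 314 = \frac{27533}{52}$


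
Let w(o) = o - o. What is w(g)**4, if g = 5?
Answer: 0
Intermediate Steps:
w(o) = 0
w(g)**4 = 0**4 = 0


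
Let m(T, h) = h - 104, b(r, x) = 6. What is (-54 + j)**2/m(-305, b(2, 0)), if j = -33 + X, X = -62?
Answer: -22201/98 ≈ -226.54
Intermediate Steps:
j = -95 (j = -33 - 62 = -95)
m(T, h) = -104 + h
(-54 + j)**2/m(-305, b(2, 0)) = (-54 - 95)**2/(-104 + 6) = (-149)**2/(-98) = 22201*(-1/98) = -22201/98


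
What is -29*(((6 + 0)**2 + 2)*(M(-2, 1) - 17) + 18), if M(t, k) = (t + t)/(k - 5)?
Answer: 17110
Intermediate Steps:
M(t, k) = 2*t/(-5 + k) (M(t, k) = (2*t)/(-5 + k) = 2*t/(-5 + k))
-29*(((6 + 0)**2 + 2)*(M(-2, 1) - 17) + 18) = -29*(((6 + 0)**2 + 2)*(2*(-2)/(-5 + 1) - 17) + 18) = -29*((6**2 + 2)*(2*(-2)/(-4) - 17) + 18) = -29*((36 + 2)*(2*(-2)*(-1/4) - 17) + 18) = -29*(38*(1 - 17) + 18) = -29*(38*(-16) + 18) = -29*(-608 + 18) = -29*(-590) = 17110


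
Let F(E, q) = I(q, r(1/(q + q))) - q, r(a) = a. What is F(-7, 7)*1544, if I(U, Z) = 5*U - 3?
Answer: 38600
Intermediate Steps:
I(U, Z) = -3 + 5*U
F(E, q) = -3 + 4*q (F(E, q) = (-3 + 5*q) - q = -3 + 4*q)
F(-7, 7)*1544 = (-3 + 4*7)*1544 = (-3 + 28)*1544 = 25*1544 = 38600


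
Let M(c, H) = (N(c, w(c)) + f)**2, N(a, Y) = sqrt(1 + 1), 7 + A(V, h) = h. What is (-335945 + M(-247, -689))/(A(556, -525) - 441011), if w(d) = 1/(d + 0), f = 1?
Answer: 335942/441543 - 2*sqrt(2)/441543 ≈ 0.76083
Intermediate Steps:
A(V, h) = -7 + h
w(d) = 1/d
N(a, Y) = sqrt(2)
M(c, H) = (1 + sqrt(2))**2 (M(c, H) = (sqrt(2) + 1)**2 = (1 + sqrt(2))**2)
(-335945 + M(-247, -689))/(A(556, -525) - 441011) = (-335945 + (1 + sqrt(2))**2)/((-7 - 525) - 441011) = (-335945 + (1 + sqrt(2))**2)/(-532 - 441011) = (-335945 + (1 + sqrt(2))**2)/(-441543) = (-335945 + (1 + sqrt(2))**2)*(-1/441543) = 335945/441543 - (1 + sqrt(2))**2/441543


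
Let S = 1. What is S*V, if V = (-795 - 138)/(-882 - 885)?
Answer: 311/589 ≈ 0.52801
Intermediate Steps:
V = 311/589 (V = -933/(-1767) = -933*(-1/1767) = 311/589 ≈ 0.52801)
S*V = 1*(311/589) = 311/589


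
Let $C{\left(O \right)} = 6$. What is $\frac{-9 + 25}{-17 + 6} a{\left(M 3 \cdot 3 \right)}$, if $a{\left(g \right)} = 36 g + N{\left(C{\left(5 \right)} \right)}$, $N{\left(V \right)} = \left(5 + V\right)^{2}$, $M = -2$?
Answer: $\frac{8432}{11} \approx 766.54$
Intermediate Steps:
$a{\left(g \right)} = 121 + 36 g$ ($a{\left(g \right)} = 36 g + \left(5 + 6\right)^{2} = 36 g + 11^{2} = 36 g + 121 = 121 + 36 g$)
$\frac{-9 + 25}{-17 + 6} a{\left(M 3 \cdot 3 \right)} = \frac{-9 + 25}{-17 + 6} \left(121 + 36 \left(-2\right) 3 \cdot 3\right) = \frac{16}{-11} \left(121 + 36 \left(\left(-6\right) 3\right)\right) = 16 \left(- \frac{1}{11}\right) \left(121 + 36 \left(-18\right)\right) = - \frac{16 \left(121 - 648\right)}{11} = \left(- \frac{16}{11}\right) \left(-527\right) = \frac{8432}{11}$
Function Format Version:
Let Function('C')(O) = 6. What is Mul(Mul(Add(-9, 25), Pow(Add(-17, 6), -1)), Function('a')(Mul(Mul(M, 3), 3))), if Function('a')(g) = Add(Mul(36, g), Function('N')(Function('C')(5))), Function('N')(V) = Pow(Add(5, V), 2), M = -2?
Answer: Rational(8432, 11) ≈ 766.54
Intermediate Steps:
Function('a')(g) = Add(121, Mul(36, g)) (Function('a')(g) = Add(Mul(36, g), Pow(Add(5, 6), 2)) = Add(Mul(36, g), Pow(11, 2)) = Add(Mul(36, g), 121) = Add(121, Mul(36, g)))
Mul(Mul(Add(-9, 25), Pow(Add(-17, 6), -1)), Function('a')(Mul(Mul(M, 3), 3))) = Mul(Mul(Add(-9, 25), Pow(Add(-17, 6), -1)), Add(121, Mul(36, Mul(Mul(-2, 3), 3)))) = Mul(Mul(16, Pow(-11, -1)), Add(121, Mul(36, Mul(-6, 3)))) = Mul(Mul(16, Rational(-1, 11)), Add(121, Mul(36, -18))) = Mul(Rational(-16, 11), Add(121, -648)) = Mul(Rational(-16, 11), -527) = Rational(8432, 11)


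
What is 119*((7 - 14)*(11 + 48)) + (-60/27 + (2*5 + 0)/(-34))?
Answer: -7519876/153 ≈ -49150.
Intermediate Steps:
119*((7 - 14)*(11 + 48)) + (-60/27 + (2*5 + 0)/(-34)) = 119*(-7*59) + (-60*1/27 + (10 + 0)*(-1/34)) = 119*(-413) + (-20/9 + 10*(-1/34)) = -49147 + (-20/9 - 5/17) = -49147 - 385/153 = -7519876/153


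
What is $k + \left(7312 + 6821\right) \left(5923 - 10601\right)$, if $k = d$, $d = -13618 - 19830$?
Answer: $-66147622$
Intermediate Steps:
$d = -33448$
$k = -33448$
$k + \left(7312 + 6821\right) \left(5923 - 10601\right) = -33448 + \left(7312 + 6821\right) \left(5923 - 10601\right) = -33448 + 14133 \left(-4678\right) = -33448 - 66114174 = -66147622$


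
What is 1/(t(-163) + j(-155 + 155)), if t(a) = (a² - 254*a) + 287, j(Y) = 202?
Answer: 1/68460 ≈ 1.4607e-5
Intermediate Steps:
t(a) = 287 + a² - 254*a
1/(t(-163) + j(-155 + 155)) = 1/((287 + (-163)² - 254*(-163)) + 202) = 1/((287 + 26569 + 41402) + 202) = 1/(68258 + 202) = 1/68460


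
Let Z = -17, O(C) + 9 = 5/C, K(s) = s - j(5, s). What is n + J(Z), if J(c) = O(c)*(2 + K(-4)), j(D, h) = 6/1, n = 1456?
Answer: 26016/17 ≈ 1530.4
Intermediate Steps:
j(D, h) = 6 (j(D, h) = 6*1 = 6)
K(s) = -6 + s (K(s) = s - 1*6 = s - 6 = -6 + s)
O(C) = -9 + 5/C
J(c) = 72 - 40/c (J(c) = (-9 + 5/c)*(2 + (-6 - 4)) = (-9 + 5/c)*(2 - 10) = (-9 + 5/c)*(-8) = 72 - 40/c)
n + J(Z) = 1456 + (72 - 40/(-17)) = 1456 + (72 - 40*(-1/17)) = 1456 + (72 + 40/17) = 1456 + 1264/17 = 26016/17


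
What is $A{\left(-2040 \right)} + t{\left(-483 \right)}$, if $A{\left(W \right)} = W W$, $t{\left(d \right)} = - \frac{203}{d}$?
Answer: $\frac{287150429}{69} \approx 4.1616 \cdot 10^{6}$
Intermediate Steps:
$A{\left(W \right)} = W^{2}$
$A{\left(-2040 \right)} + t{\left(-483 \right)} = \left(-2040\right)^{2} - \frac{203}{-483} = 4161600 - - \frac{29}{69} = 4161600 + \frac{29}{69} = \frac{287150429}{69}$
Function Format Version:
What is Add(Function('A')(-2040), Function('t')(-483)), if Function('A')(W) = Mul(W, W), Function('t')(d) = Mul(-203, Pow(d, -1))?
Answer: Rational(287150429, 69) ≈ 4.1616e+6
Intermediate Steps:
Function('A')(W) = Pow(W, 2)
Add(Function('A')(-2040), Function('t')(-483)) = Add(Pow(-2040, 2), Mul(-203, Pow(-483, -1))) = Add(4161600, Mul(-203, Rational(-1, 483))) = Add(4161600, Rational(29, 69)) = Rational(287150429, 69)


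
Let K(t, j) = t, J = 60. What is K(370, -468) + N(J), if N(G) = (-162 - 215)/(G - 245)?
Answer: 68827/185 ≈ 372.04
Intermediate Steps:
N(G) = -377/(-245 + G)
K(370, -468) + N(J) = 370 - 377/(-245 + 60) = 370 - 377/(-185) = 370 - 377*(-1/185) = 370 + 377/185 = 68827/185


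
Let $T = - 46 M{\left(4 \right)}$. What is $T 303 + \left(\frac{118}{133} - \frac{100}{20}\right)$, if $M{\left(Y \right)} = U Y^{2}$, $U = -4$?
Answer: $\frac{118639709}{133} \approx 8.9203 \cdot 10^{5}$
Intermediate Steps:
$M{\left(Y \right)} = - 4 Y^{2}$
$T = 2944$ ($T = - 46 \left(- 4 \cdot 4^{2}\right) = - 46 \left(\left(-4\right) 16\right) = \left(-46\right) \left(-64\right) = 2944$)
$T 303 + \left(\frac{118}{133} - \frac{100}{20}\right) = 2944 \cdot 303 + \left(\frac{118}{133} - \frac{100}{20}\right) = 892032 + \left(118 \cdot \frac{1}{133} - 5\right) = 892032 + \left(\frac{118}{133} - 5\right) = 892032 - \frac{547}{133} = \frac{118639709}{133}$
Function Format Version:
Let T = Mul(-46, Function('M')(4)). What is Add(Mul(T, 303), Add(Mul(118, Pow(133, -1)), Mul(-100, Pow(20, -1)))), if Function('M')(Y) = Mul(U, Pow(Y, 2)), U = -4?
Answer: Rational(118639709, 133) ≈ 8.9203e+5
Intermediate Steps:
Function('M')(Y) = Mul(-4, Pow(Y, 2))
T = 2944 (T = Mul(-46, Mul(-4, Pow(4, 2))) = Mul(-46, Mul(-4, 16)) = Mul(-46, -64) = 2944)
Add(Mul(T, 303), Add(Mul(118, Pow(133, -1)), Mul(-100, Pow(20, -1)))) = Add(Mul(2944, 303), Add(Mul(118, Pow(133, -1)), Mul(-100, Pow(20, -1)))) = Add(892032, Add(Mul(118, Rational(1, 133)), Mul(-100, Rational(1, 20)))) = Add(892032, Add(Rational(118, 133), -5)) = Add(892032, Rational(-547, 133)) = Rational(118639709, 133)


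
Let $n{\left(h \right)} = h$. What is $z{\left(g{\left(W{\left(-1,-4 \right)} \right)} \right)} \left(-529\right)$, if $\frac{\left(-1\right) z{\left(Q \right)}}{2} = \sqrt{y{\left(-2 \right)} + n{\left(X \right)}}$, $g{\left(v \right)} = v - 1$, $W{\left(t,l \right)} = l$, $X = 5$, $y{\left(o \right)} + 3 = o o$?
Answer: $1058 \sqrt{6} \approx 2591.6$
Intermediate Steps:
$y{\left(o \right)} = -3 + o^{2}$ ($y{\left(o \right)} = -3 + o o = -3 + o^{2}$)
$g{\left(v \right)} = -1 + v$
$z{\left(Q \right)} = - 2 \sqrt{6}$ ($z{\left(Q \right)} = - 2 \sqrt{\left(-3 + \left(-2\right)^{2}\right) + 5} = - 2 \sqrt{\left(-3 + 4\right) + 5} = - 2 \sqrt{1 + 5} = - 2 \sqrt{6}$)
$z{\left(g{\left(W{\left(-1,-4 \right)} \right)} \right)} \left(-529\right) = - 2 \sqrt{6} \left(-529\right) = 1058 \sqrt{6}$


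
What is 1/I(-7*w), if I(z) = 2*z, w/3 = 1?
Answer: -1/42 ≈ -0.023810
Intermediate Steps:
w = 3 (w = 3*1 = 3)
1/I(-7*w) = 1/(2*(-7*3)) = 1/(2*(-21)) = 1/(-42) = -1/42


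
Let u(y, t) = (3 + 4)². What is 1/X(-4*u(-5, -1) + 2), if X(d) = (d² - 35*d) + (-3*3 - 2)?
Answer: 1/44415 ≈ 2.2515e-5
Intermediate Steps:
u(y, t) = 49 (u(y, t) = 7² = 49)
X(d) = -11 + d² - 35*d (X(d) = (d² - 35*d) + (-9 - 2) = (d² - 35*d) - 11 = -11 + d² - 35*d)
1/X(-4*u(-5, -1) + 2) = 1/(-11 + (-4*49 + 2)² - 35*(-4*49 + 2)) = 1/(-11 + (-196 + 2)² - 35*(-196 + 2)) = 1/(-11 + (-194)² - 35*(-194)) = 1/(-11 + 37636 + 6790) = 1/44415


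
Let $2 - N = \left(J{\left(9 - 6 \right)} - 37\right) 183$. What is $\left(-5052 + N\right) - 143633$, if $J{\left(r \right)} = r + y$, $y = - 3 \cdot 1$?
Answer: $-141912$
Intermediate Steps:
$y = -3$ ($y = \left(-1\right) 3 = -3$)
$J{\left(r \right)} = -3 + r$ ($J{\left(r \right)} = r - 3 = -3 + r$)
$N = 6773$ ($N = 2 - \left(\left(-3 + \left(9 - 6\right)\right) - 37\right) 183 = 2 - \left(\left(-3 + 3\right) - 37\right) 183 = 2 - \left(0 - 37\right) 183 = 2 - \left(-37\right) 183 = 2 - -6771 = 2 + 6771 = 6773$)
$\left(-5052 + N\right) - 143633 = \left(-5052 + 6773\right) - 143633 = 1721 - 143633 = -141912$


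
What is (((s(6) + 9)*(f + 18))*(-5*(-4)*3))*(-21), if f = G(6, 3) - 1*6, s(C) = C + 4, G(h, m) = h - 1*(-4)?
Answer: -526680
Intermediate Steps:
G(h, m) = 4 + h (G(h, m) = h + 4 = 4 + h)
s(C) = 4 + C
f = 4 (f = (4 + 6) - 1*6 = 10 - 6 = 4)
(((s(6) + 9)*(f + 18))*(-5*(-4)*3))*(-21) = ((((4 + 6) + 9)*(4 + 18))*(-5*(-4)*3))*(-21) = (((10 + 9)*22)*(20*3))*(-21) = ((19*22)*60)*(-21) = (418*60)*(-21) = 25080*(-21) = -526680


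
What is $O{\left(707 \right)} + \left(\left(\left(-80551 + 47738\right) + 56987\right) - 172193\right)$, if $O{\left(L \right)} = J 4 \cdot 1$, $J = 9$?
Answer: $-147983$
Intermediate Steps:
$O{\left(L \right)} = 36$ ($O{\left(L \right)} = 9 \cdot 4 \cdot 1 = 36 \cdot 1 = 36$)
$O{\left(707 \right)} + \left(\left(\left(-80551 + 47738\right) + 56987\right) - 172193\right) = 36 + \left(\left(\left(-80551 + 47738\right) + 56987\right) - 172193\right) = 36 + \left(\left(-32813 + 56987\right) - 172193\right) = 36 + \left(24174 - 172193\right) = 36 - 148019 = -147983$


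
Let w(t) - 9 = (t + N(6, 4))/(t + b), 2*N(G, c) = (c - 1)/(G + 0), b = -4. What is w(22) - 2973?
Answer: -213319/72 ≈ -2962.8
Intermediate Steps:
N(G, c) = (-1 + c)/(2*G) (N(G, c) = ((c - 1)/(G + 0))/2 = ((-1 + c)/G)/2 = (-1 + c)/(2*G))
w(t) = 9 + (¼ + t)/(-4 + t) (w(t) = 9 + (t + (½)*(-1 + 4)/6)/(t - 4) = 9 + (t + (½)*(⅙)*3)/(-4 + t) = 9 + (t + ¼)/(-4 + t) = 9 + (¼ + t)/(-4 + t))
w(22) - 2973 = (-143 + 40*22)/(4*(-4 + 22)) - 2973 = (¼)*(-143 + 880)/18 - 2973 = (¼)*(1/18)*737 - 2973 = 737/72 - 2973 = -213319/72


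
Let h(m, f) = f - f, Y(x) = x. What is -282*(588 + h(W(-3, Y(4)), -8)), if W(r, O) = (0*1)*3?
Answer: -165816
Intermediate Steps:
W(r, O) = 0 (W(r, O) = 0*3 = 0)
h(m, f) = 0
-282*(588 + h(W(-3, Y(4)), -8)) = -282*(588 + 0) = -282*588 = -165816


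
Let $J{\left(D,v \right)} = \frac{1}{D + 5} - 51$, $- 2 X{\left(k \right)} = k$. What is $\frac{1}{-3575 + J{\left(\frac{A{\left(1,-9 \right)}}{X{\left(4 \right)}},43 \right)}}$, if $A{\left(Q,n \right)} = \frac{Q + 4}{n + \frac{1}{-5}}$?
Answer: $- \frac{485}{1758518} \approx -0.0002758$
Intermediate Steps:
$A{\left(Q,n \right)} = \frac{4 + Q}{- \frac{1}{5} + n}$ ($A{\left(Q,n \right)} = \frac{4 + Q}{n - \frac{1}{5}} = \frac{4 + Q}{- \frac{1}{5} + n}$)
$X{\left(k \right)} = - \frac{k}{2}$
$J{\left(D,v \right)} = -51 + \frac{1}{5 + D}$ ($J{\left(D,v \right)} = \frac{1}{5 + D} - 51 = -51 + \frac{1}{5 + D}$)
$\frac{1}{-3575 + J{\left(\frac{A{\left(1,-9 \right)}}{X{\left(4 \right)}},43 \right)}} = \frac{1}{-3575 + \frac{-254 - 51 \frac{5 \frac{1}{-1 + 5 \left(-9\right)} \left(4 + 1\right)}{\left(- \frac{1}{2}\right) 4}}{5 + \frac{5 \frac{1}{-1 + 5 \left(-9\right)} \left(4 + 1\right)}{\left(- \frac{1}{2}\right) 4}}} = \frac{1}{-3575 + \frac{-254 - 51 \frac{5 \frac{1}{-1 - 45} \cdot 5}{-2}}{5 + \frac{5 \frac{1}{-1 - 45} \cdot 5}{-2}}} = \frac{1}{-3575 + \frac{-254 - 51 \cdot 5 \frac{1}{-46} \cdot 5 \left(- \frac{1}{2}\right)}{5 + 5 \frac{1}{-46} \cdot 5 \left(- \frac{1}{2}\right)}} = \frac{1}{-3575 + \frac{-254 - 51 \cdot 5 \left(- \frac{1}{46}\right) 5 \left(- \frac{1}{2}\right)}{5 + 5 \left(- \frac{1}{46}\right) 5 \left(- \frac{1}{2}\right)}} = \frac{1}{-3575 + \frac{-254 - 51 \left(\left(- \frac{25}{46}\right) \left(- \frac{1}{2}\right)\right)}{5 - - \frac{25}{92}}} = \frac{1}{-3575 + \frac{-254 - \frac{1275}{92}}{5 + \frac{25}{92}}} = \frac{1}{-3575 + \frac{-254 - \frac{1275}{92}}{\frac{485}{92}}} = \frac{1}{-3575 + \frac{92}{485} \left(- \frac{24643}{92}\right)} = \frac{1}{-3575 - \frac{24643}{485}} = \frac{1}{- \frac{1758518}{485}} = - \frac{485}{1758518}$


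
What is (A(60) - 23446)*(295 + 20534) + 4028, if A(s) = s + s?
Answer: -485853226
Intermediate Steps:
A(s) = 2*s
(A(60) - 23446)*(295 + 20534) + 4028 = (2*60 - 23446)*(295 + 20534) + 4028 = (120 - 23446)*20829 + 4028 = -23326*20829 + 4028 = -485857254 + 4028 = -485853226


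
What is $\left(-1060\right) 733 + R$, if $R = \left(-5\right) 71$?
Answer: $-777335$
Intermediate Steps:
$R = -355$
$\left(-1060\right) 733 + R = \left(-1060\right) 733 - 355 = -776980 - 355 = -777335$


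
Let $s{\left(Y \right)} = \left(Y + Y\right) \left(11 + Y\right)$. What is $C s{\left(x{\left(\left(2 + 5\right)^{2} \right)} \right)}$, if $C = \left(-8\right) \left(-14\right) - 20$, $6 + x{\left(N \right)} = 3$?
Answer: $-4416$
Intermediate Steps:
$x{\left(N \right)} = -3$ ($x{\left(N \right)} = -6 + 3 = -3$)
$C = 92$ ($C = 112 - 20 = 92$)
$s{\left(Y \right)} = 2 Y \left(11 + Y\right)$
$C s{\left(x{\left(\left(2 + 5\right)^{2} \right)} \right)} = 92 \cdot 2 \left(-3\right) \left(11 - 3\right) = 92 \cdot 2 \left(-3\right) 8 = 92 \left(-48\right) = -4416$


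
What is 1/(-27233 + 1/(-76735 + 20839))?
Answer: -55896/1522215769 ≈ -3.6720e-5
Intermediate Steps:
1/(-27233 + 1/(-76735 + 20839)) = 1/(-27233 + 1/(-55896)) = 1/(-27233 - 1/55896) = 1/(-1522215769/55896) = -55896/1522215769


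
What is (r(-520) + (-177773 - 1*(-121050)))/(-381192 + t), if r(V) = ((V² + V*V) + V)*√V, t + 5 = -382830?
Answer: 56723/764027 - 1080560*I*√130/764027 ≈ 0.074242 - 16.125*I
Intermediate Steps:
t = -382835 (t = -5 - 382830 = -382835)
r(V) = √V*(V + 2*V²) (r(V) = ((V² + V²) + V)*√V = (2*V² + V)*√V = (V + 2*V²)*√V = √V*(V + 2*V²))
(r(-520) + (-177773 - 1*(-121050)))/(-381192 + t) = ((-520)^(3/2)*(1 + 2*(-520)) + (-177773 - 1*(-121050)))/(-381192 - 382835) = ((-1040*I*√130)*(1 - 1040) + (-177773 + 121050))/(-764027) = (-1040*I*√130*(-1039) - 56723)*(-1/764027) = (1080560*I*√130 - 56723)*(-1/764027) = (-56723 + 1080560*I*√130)*(-1/764027) = 56723/764027 - 1080560*I*√130/764027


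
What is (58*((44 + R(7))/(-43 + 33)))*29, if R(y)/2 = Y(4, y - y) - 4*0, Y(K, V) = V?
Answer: -37004/5 ≈ -7400.8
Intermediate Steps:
R(y) = 0 (R(y) = 2*((y - y) - 4*0) = 2*(0 + 0) = 2*0 = 0)
(58*((44 + R(7))/(-43 + 33)))*29 = (58*((44 + 0)/(-43 + 33)))*29 = (58*(44/(-10)))*29 = (58*(44*(-1/10)))*29 = (58*(-22/5))*29 = -1276/5*29 = -37004/5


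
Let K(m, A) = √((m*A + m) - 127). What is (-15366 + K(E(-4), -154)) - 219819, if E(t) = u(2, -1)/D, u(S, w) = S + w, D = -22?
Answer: -235185 + I*√58102/22 ≈ -2.3519e+5 + 10.957*I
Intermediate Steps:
E(t) = -1/22 (E(t) = (2 - 1)/(-22) = 1*(-1/22) = -1/22)
K(m, A) = √(-127 + m + A*m) (K(m, A) = √((A*m + m) - 127) = √((m + A*m) - 127) = √(-127 + m + A*m))
(-15366 + K(E(-4), -154)) - 219819 = (-15366 + √(-127 - 1/22 - 154*(-1/22))) - 219819 = (-15366 + √(-127 - 1/22 + 7)) - 219819 = (-15366 + √(-2641/22)) - 219819 = (-15366 + I*√58102/22) - 219819 = -235185 + I*√58102/22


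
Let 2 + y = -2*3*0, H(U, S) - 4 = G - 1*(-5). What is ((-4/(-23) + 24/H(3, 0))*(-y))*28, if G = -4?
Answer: 32032/115 ≈ 278.54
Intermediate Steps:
H(U, S) = 5 (H(U, S) = 4 + (-4 - 1*(-5)) = 4 + (-4 + 5) = 4 + 1 = 5)
y = -2 (y = -2 - 2*3*0 = -2 - 6*0 = -2 + 0 = -2)
((-4/(-23) + 24/H(3, 0))*(-y))*28 = ((-4/(-23) + 24/5)*(-1*(-2)))*28 = ((-4*(-1/23) + 24*(⅕))*2)*28 = ((4/23 + 24/5)*2)*28 = ((572/115)*2)*28 = (1144/115)*28 = 32032/115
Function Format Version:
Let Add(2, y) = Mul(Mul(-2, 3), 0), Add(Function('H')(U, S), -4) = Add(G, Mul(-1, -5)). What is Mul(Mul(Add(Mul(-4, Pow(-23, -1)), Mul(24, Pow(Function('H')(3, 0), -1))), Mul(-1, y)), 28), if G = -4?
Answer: Rational(32032, 115) ≈ 278.54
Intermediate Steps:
Function('H')(U, S) = 5 (Function('H')(U, S) = Add(4, Add(-4, Mul(-1, -5))) = Add(4, Add(-4, 5)) = Add(4, 1) = 5)
y = -2 (y = Add(-2, Mul(Mul(-2, 3), 0)) = Add(-2, Mul(-6, 0)) = Add(-2, 0) = -2)
Mul(Mul(Add(Mul(-4, Pow(-23, -1)), Mul(24, Pow(Function('H')(3, 0), -1))), Mul(-1, y)), 28) = Mul(Mul(Add(Mul(-4, Pow(-23, -1)), Mul(24, Pow(5, -1))), Mul(-1, -2)), 28) = Mul(Mul(Add(Mul(-4, Rational(-1, 23)), Mul(24, Rational(1, 5))), 2), 28) = Mul(Mul(Add(Rational(4, 23), Rational(24, 5)), 2), 28) = Mul(Mul(Rational(572, 115), 2), 28) = Mul(Rational(1144, 115), 28) = Rational(32032, 115)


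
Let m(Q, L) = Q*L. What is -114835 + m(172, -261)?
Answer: -159727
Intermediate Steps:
m(Q, L) = L*Q
-114835 + m(172, -261) = -114835 - 261*172 = -114835 - 44892 = -159727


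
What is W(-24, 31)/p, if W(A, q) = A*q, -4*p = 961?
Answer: 96/31 ≈ 3.0968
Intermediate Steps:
p = -961/4 (p = -1/4*961 = -961/4 ≈ -240.25)
W(-24, 31)/p = (-24*31)/(-961/4) = -744*(-4/961) = 96/31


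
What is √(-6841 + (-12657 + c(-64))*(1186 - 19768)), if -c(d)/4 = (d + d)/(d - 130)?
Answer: √2213322108221/97 ≈ 15337.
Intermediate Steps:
c(d) = -8*d/(-130 + d) (c(d) = -4*(d + d)/(d - 130) = -4*2*d/(-130 + d) = -8*d/(-130 + d))
√(-6841 + (-12657 + c(-64))*(1186 - 19768)) = √(-6841 + (-12657 - 8*(-64)/(-130 - 64))*(1186 - 19768)) = √(-6841 + (-12657 - 8*(-64)/(-194))*(-18582)) = √(-6841 + (-12657 - 8*(-64)*(-1/194))*(-18582)) = √(-6841 + (-12657 - 256/97)*(-18582)) = √(-6841 - 1227985/97*(-18582)) = √(-6841 + 22818417270/97) = √(22817753693/97) = √2213322108221/97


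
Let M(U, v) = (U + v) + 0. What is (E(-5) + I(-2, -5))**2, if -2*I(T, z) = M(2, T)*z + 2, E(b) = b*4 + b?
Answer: 676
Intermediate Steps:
M(U, v) = U + v
E(b) = 5*b (E(b) = 4*b + b = 5*b)
I(T, z) = -1 - z*(2 + T)/2 (I(T, z) = -((2 + T)*z + 2)/2 = -(z*(2 + T) + 2)/2 = -(2 + z*(2 + T))/2 = -1 - z*(2 + T)/2)
(E(-5) + I(-2, -5))**2 = (5*(-5) + (-1 - 1/2*(-5)*(2 - 2)))**2 = (-25 + (-1 - 1/2*(-5)*0))**2 = (-25 + (-1 + 0))**2 = (-25 - 1)**2 = (-26)**2 = 676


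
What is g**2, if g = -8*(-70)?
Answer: 313600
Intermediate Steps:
g = 560
g**2 = 560**2 = 313600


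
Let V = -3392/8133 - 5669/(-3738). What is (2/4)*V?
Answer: 11142227/20267436 ≈ 0.54976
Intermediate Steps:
V = 11142227/10133718 (V = -3392*1/8133 - 5669*(-1/3738) = -3392/8133 + 5669/3738 = 11142227/10133718 ≈ 1.0995)
(2/4)*V = (2/4)*(11142227/10133718) = (2*(¼))*(11142227/10133718) = (½)*(11142227/10133718) = 11142227/20267436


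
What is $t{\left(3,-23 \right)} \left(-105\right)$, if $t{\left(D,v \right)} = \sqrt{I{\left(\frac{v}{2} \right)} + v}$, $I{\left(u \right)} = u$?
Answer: $- \frac{105 i \sqrt{138}}{2} \approx - 616.74 i$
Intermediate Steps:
$t{\left(D,v \right)} = \frac{\sqrt{6} \sqrt{v}}{2}$ ($t{\left(D,v \right)} = \sqrt{\frac{v}{2} + v} = \sqrt{\frac{3 v}{2}} = \frac{\sqrt{6} \sqrt{v}}{2}$)
$t{\left(3,-23 \right)} \left(-105\right) = \frac{\sqrt{6} \sqrt{-23}}{2} \left(-105\right) = \frac{\sqrt{6} i \sqrt{23}}{2} \left(-105\right) = \frac{i \sqrt{138}}{2} \left(-105\right) = - \frac{105 i \sqrt{138}}{2}$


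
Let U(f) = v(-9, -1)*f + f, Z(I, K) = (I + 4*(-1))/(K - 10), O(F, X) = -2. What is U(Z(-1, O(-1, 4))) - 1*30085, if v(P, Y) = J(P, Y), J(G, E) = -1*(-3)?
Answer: -90250/3 ≈ -30083.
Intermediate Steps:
J(G, E) = 3
v(P, Y) = 3
Z(I, K) = (-4 + I)/(-10 + K) (Z(I, K) = (I - 4)/(-10 + K) = (-4 + I)/(-10 + K))
U(f) = 4*f (U(f) = 3*f + f = 4*f)
U(Z(-1, O(-1, 4))) - 1*30085 = 4*((-4 - 1)/(-10 - 2)) - 1*30085 = 4*(-5/(-12)) - 30085 = 4*(-1/12*(-5)) - 30085 = 4*(5/12) - 30085 = 5/3 - 30085 = -90250/3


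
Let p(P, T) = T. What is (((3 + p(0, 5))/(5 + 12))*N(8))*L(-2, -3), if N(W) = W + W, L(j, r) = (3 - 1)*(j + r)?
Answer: -1280/17 ≈ -75.294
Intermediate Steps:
L(j, r) = 2*j + 2*r (L(j, r) = 2*(j + r) = 2*j + 2*r)
N(W) = 2*W
(((3 + p(0, 5))/(5 + 12))*N(8))*L(-2, -3) = (((3 + 5)/(5 + 12))*(2*8))*(2*(-2) + 2*(-3)) = ((8/17)*16)*(-4 - 6) = ((8*(1/17))*16)*(-10) = ((8/17)*16)*(-10) = (128/17)*(-10) = -1280/17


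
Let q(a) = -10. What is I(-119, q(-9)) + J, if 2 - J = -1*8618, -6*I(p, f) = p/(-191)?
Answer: 9878401/1146 ≈ 8619.9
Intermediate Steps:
I(p, f) = p/1146 (I(p, f) = -p/(6*(-191)) = -p*(-1)/(6*191) = -(-1)*p/1146 = p/1146)
J = 8620 (J = 2 - (-1)*8618 = 2 - 1*(-8618) = 2 + 8618 = 8620)
I(-119, q(-9)) + J = (1/1146)*(-119) + 8620 = -119/1146 + 8620 = 9878401/1146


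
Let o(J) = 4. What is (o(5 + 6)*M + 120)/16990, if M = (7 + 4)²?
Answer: 302/8495 ≈ 0.035550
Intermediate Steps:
M = 121 (M = 11² = 121)
(o(5 + 6)*M + 120)/16990 = (4*121 + 120)/16990 = (484 + 120)*(1/16990) = 604*(1/16990) = 302/8495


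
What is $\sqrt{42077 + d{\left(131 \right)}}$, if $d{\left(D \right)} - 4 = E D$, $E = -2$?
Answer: $\sqrt{41819} \approx 204.5$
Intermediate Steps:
$d{\left(D \right)} = 4 - 2 D$
$\sqrt{42077 + d{\left(131 \right)}} = \sqrt{42077 + \left(4 - 262\right)} = \sqrt{42077 - 258} = \sqrt{41819}$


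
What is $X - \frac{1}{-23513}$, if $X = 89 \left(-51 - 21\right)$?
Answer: $- \frac{150671303}{23513} \approx -6408.0$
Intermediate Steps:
$X = -6408$ ($X = 89 \left(-72\right) = -6408$)
$X - \frac{1}{-23513} = -6408 - \frac{1}{-23513} = -6408 - - \frac{1}{23513} = -6408 + \frac{1}{23513} = - \frac{150671303}{23513}$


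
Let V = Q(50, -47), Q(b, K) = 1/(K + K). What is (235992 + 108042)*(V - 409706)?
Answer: -6624781490205/47 ≈ -1.4095e+11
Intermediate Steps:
Q(b, K) = 1/(2*K)
V = -1/94 (V = (½)/(-47) = (½)*(-1/47) = -1/94 ≈ -0.010638)
(235992 + 108042)*(V - 409706) = (235992 + 108042)*(-1/94 - 409706) = 344034*(-38512365/94) = -6624781490205/47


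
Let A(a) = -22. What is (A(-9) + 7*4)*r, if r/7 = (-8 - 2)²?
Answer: 4200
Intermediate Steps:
r = 700 (r = 7*(-8 - 2)² = 7*(-10)² = 7*100 = 700)
(A(-9) + 7*4)*r = (-22 + 7*4)*700 = (-22 + 28)*700 = 6*700 = 4200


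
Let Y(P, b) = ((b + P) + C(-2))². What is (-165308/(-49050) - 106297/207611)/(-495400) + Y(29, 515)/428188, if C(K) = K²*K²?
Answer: 197755249149568970557/270016236209114145000 ≈ 0.73238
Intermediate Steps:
C(K) = K⁴
Y(P, b) = (16 + P + b)² (Y(P, b) = ((b + P) + (-2)⁴)² = ((P + b) + 16)² = (16 + P + b)²)
(-165308/(-49050) - 106297/207611)/(-495400) + Y(29, 515)/428188 = (-165308/(-49050) - 106297/207611)/(-495400) + (16 + 29 + 515)²/428188 = (-165308*(-1/49050) - 106297*1/207611)*(-1/495400) + 560²*(1/428188) = (82654/24525 - 106297/207611)*(-1/495400) + 313600*(1/428188) = (14552945669/5091659775)*(-1/495400) + 78400/107047 = -14552945669/2522408252535000 + 78400/107047 = 197755249149568970557/270016236209114145000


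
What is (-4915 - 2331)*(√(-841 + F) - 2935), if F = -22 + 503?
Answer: 21267010 - 43476*I*√10 ≈ 2.1267e+7 - 1.3748e+5*I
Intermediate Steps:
F = 481
(-4915 - 2331)*(√(-841 + F) - 2935) = (-4915 - 2331)*(√(-841 + 481) - 2935) = -7246*(√(-360) - 2935) = -7246*(6*I*√10 - 2935) = -7246*(-2935 + 6*I*√10) = 21267010 - 43476*I*√10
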